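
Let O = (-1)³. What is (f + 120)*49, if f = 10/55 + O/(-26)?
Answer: 1684767/286 ≈ 5890.8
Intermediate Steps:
O = -1
f = 63/286 (f = 10/55 - 1/(-26) = 10*(1/55) - 1*(-1/26) = 2/11 + 1/26 = 63/286 ≈ 0.22028)
(f + 120)*49 = (63/286 + 120)*49 = (34383/286)*49 = 1684767/286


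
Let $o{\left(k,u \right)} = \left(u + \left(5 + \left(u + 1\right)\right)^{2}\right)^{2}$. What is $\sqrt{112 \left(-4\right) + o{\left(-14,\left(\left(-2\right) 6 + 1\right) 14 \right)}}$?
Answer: $2 \sqrt{118265513} \approx 21750.0$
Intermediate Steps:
$o{\left(k,u \right)} = \left(u + \left(6 + u\right)^{2}\right)^{2}$ ($o{\left(k,u \right)} = \left(u + \left(5 + \left(1 + u\right)\right)^{2}\right)^{2} = \left(u + \left(6 + u\right)^{2}\right)^{2}$)
$\sqrt{112 \left(-4\right) + o{\left(-14,\left(\left(-2\right) 6 + 1\right) 14 \right)}} = \sqrt{112 \left(-4\right) + \left(\left(\left(-2\right) 6 + 1\right) 14 + \left(6 + \left(\left(-2\right) 6 + 1\right) 14\right)^{2}\right)^{2}} = \sqrt{-448 + \left(\left(-12 + 1\right) 14 + \left(6 + \left(-12 + 1\right) 14\right)^{2}\right)^{2}} = \sqrt{-448 + \left(\left(-11\right) 14 + \left(6 - 154\right)^{2}\right)^{2}} = \sqrt{-448 + \left(-154 + \left(6 - 154\right)^{2}\right)^{2}} = \sqrt{-448 + \left(-154 + \left(-148\right)^{2}\right)^{2}} = \sqrt{-448 + \left(-154 + 21904\right)^{2}} = \sqrt{-448 + 21750^{2}} = \sqrt{-448 + 473062500} = \sqrt{473062052} = 2 \sqrt{118265513}$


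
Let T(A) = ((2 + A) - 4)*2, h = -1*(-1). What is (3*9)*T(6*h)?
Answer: 216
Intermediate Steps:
h = 1
T(A) = -4 + 2*A (T(A) = (-2 + A)*2 = -4 + 2*A)
(3*9)*T(6*h) = (3*9)*(-4 + 2*(6*1)) = 27*(-4 + 2*6) = 27*(-4 + 12) = 27*8 = 216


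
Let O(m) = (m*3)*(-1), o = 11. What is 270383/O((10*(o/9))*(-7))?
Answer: 811149/770 ≈ 1053.4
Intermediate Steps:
O(m) = -3*m (O(m) = (3*m)*(-1) = -3*m)
270383/O((10*(o/9))*(-7)) = 270383/((-3*10*(11/9)*(-7))) = 270383/((-110*(-7)/3)) = 270383/((-3*(-770/9))) = 270383/(770/3) = 270383*(3/770) = 811149/770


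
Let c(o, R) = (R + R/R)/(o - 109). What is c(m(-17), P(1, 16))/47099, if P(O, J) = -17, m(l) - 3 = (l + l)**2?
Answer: -8/24726975 ≈ -3.2353e-7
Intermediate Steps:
m(l) = 3 + 4*l**2 (m(l) = 3 + (l + l)**2 = 3 + (2*l)**2 = 3 + 4*l**2)
c(o, R) = (1 + R)/(-109 + o) (c(o, R) = (R + 1)/(-109 + o) = (1 + R)/(-109 + o))
c(m(-17), P(1, 16))/47099 = ((1 - 17)/(-109 + (3 + 4*(-17)**2)))/47099 = (-16/(-109 + (3 + 4*289)))*(1/47099) = (-16/(-109 + (3 + 1156)))*(1/47099) = (-16/(-109 + 1159))*(1/47099) = (-16/1050)*(1/47099) = ((1/1050)*(-16))*(1/47099) = -8/525*1/47099 = -8/24726975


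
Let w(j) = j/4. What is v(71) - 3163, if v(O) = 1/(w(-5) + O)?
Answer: -882473/279 ≈ -3163.0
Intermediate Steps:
w(j) = j/4 (w(j) = j*(¼) = j/4)
v(O) = 1/(-5/4 + O) (v(O) = 1/((¼)*(-5) + O) = 1/(-5/4 + O))
v(71) - 3163 = 4/(-5 + 4*71) - 3163 = 4/(-5 + 284) - 3163 = 4/279 - 3163 = -882473/279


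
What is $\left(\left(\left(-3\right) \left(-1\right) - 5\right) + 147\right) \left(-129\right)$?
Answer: $-18705$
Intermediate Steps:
$\left(\left(\left(-3\right) \left(-1\right) - 5\right) + 147\right) \left(-129\right) = \left(\left(3 - 5\right) + 147\right) \left(-129\right) = \left(-2 + 147\right) \left(-129\right) = 145 \left(-129\right) = -18705$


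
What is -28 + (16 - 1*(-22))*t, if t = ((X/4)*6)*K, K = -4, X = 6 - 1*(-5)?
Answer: -2536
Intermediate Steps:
X = 11 (X = 6 + 5 = 11)
t = -66 (t = ((11/4)*6)*(-4) = (33/2)*(-4) = -66)
-28 + (16 - 1*(-22))*t = -28 + (16 - 1*(-22))*(-66) = -28 + (16 + 22)*(-66) = -28 + 38*(-66) = -28 - 2508 = -2536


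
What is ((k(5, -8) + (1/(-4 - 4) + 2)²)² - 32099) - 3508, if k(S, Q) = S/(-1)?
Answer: -145837247/4096 ≈ -35605.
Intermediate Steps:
k(S, Q) = -S (k(S, Q) = S*(-1) = -S)
((k(5, -8) + (1/(-4 - 4) + 2)²)² - 32099) - 3508 = ((-1*5 + (1/(-4 - 4) + 2)²)² - 32099) - 3508 = ((-5 + (1/(-8) + 2)²)² - 32099) - 3508 = ((-5 + (-⅛ + 2)²)² - 32099) - 3508 = ((-5 + (15/8)²)² - 32099) - 3508 = ((-5 + 225/64)² - 32099) - 3508 = ((-95/64)² - 32099) - 3508 = (9025/4096 - 32099) - 3508 = -131468479/4096 - 3508 = -145837247/4096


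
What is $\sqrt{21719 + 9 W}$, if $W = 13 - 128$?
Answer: $2 \sqrt{5171} \approx 143.82$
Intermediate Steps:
$W = -115$ ($W = 13 - 128 = -115$)
$\sqrt{21719 + 9 W} = \sqrt{21719 + 9 \left(-115\right)} = \sqrt{21719 - 1035} = \sqrt{20684} = 2 \sqrt{5171}$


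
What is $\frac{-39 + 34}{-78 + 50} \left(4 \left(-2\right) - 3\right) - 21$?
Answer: $- \frac{643}{28} \approx -22.964$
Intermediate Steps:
$\frac{-39 + 34}{-78 + 50} \left(4 \left(-2\right) - 3\right) - 21 = - \frac{5}{-28} \left(-8 - 3\right) - 21 = \left(-5\right) \left(- \frac{1}{28}\right) \left(-11\right) - 21 = \frac{5}{28} \left(-11\right) - 21 = - \frac{55}{28} - 21 = - \frac{643}{28}$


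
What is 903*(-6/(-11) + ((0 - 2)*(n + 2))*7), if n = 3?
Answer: -689892/11 ≈ -62717.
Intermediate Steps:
903*(-6/(-11) + ((0 - 2)*(n + 2))*7) = 903*(-6/(-11) + ((0 - 2)*(3 + 2))*7) = 903*(-6*(-1/11) - 2*5*7) = 903*(6/11 - 10*7) = 903*(6/11 - 70) = 903*(-764/11) = -689892/11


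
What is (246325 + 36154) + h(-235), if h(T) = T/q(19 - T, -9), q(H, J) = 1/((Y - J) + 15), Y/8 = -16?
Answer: 306919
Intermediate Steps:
Y = -128 (Y = 8*(-16) = -128)
q(H, J) = 1/(-113 - J) (q(H, J) = 1/((-128 - J) + 15) = 1/(-113 - J))
h(T) = -104*T (h(T) = T/((-1/(113 - 9))) = T/((-1/104)) = T/((-1*1/104)) = T/(-1/104) = T*(-104) = -104*T)
(246325 + 36154) + h(-235) = (246325 + 36154) - 104*(-235) = 282479 + 24440 = 306919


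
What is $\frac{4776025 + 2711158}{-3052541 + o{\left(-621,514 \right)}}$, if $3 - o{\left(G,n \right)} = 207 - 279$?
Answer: $- \frac{7487183}{3052466} \approx -2.4528$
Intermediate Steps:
$o{\left(G,n \right)} = 75$ ($o{\left(G,n \right)} = 3 - \left(207 - 279\right) = 3 - -72 = 3 + 72 = 75$)
$\frac{4776025 + 2711158}{-3052541 + o{\left(-621,514 \right)}} = \frac{4776025 + 2711158}{-3052541 + 75} = \frac{7487183}{-3052466} = 7487183 \left(- \frac{1}{3052466}\right) = - \frac{7487183}{3052466}$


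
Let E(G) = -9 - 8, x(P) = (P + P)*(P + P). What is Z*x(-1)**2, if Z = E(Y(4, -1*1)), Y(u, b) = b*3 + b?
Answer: -272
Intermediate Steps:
Y(u, b) = 4*b (Y(u, b) = 3*b + b = 4*b)
x(P) = 4*P**2 (x(P) = (2*P)*(2*P) = 4*P**2)
E(G) = -17
Z = -17
Z*x(-1)**2 = -17*(4*(-1)**2)**2 = -17*(4*1)**2 = -17*4**2 = -17*16 = -272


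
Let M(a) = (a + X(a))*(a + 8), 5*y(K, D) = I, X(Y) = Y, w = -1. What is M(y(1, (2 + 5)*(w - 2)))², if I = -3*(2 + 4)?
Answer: 627264/625 ≈ 1003.6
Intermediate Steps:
I = -18 (I = -3*6 = -18)
y(K, D) = -18/5 (y(K, D) = (⅕)*(-18) = -18/5)
M(a) = 2*a*(8 + a) (M(a) = (a + a)*(a + 8) = (2*a)*(8 + a) = 2*a*(8 + a))
M(y(1, (2 + 5)*(w - 2)))² = (2*(-18/5)*(8 - 18/5))² = (2*(-18/5)*(22/5))² = (-792/25)² = 627264/625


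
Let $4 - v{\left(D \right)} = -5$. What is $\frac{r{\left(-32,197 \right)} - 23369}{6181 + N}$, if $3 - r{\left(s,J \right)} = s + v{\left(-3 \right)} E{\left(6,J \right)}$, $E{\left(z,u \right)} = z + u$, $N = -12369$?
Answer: $\frac{25161}{6188} \approx 4.0661$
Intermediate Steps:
$v{\left(D \right)} = 9$ ($v{\left(D \right)} = 4 - -5 = 4 + 5 = 9$)
$E{\left(z,u \right)} = u + z$
$r{\left(s,J \right)} = -51 - s - 9 J$ ($r{\left(s,J \right)} = 3 - \left(s + 9 \left(J + 6\right)\right) = 3 - \left(s + 9 \left(6 + J\right)\right) = 3 - \left(s + \left(54 + 9 J\right)\right) = 3 - \left(54 + s + 9 J\right) = -51 - s - 9 J$)
$\frac{r{\left(-32,197 \right)} - 23369}{6181 + N} = \frac{\left(-51 - -32 - 1773\right) - 23369}{6181 - 12369} = \frac{\left(-51 + 32 - 1773\right) - 23369}{-6188} = \left(-1792 - 23369\right) \left(- \frac{1}{6188}\right) = \left(-25161\right) \left(- \frac{1}{6188}\right) = \frac{25161}{6188}$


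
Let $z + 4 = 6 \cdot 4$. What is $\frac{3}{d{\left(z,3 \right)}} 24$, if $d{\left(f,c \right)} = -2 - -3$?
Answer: $72$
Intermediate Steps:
$z = 20$ ($z = -4 + 6 \cdot 4 = -4 + 24 = 20$)
$d{\left(f,c \right)} = 1$ ($d{\left(f,c \right)} = -2 + 3 = 1$)
$\frac{3}{d{\left(z,3 \right)}} 24 = \frac{3}{1} \cdot 24 = 3 \cdot 1 \cdot 24 = 3 \cdot 24 = 72$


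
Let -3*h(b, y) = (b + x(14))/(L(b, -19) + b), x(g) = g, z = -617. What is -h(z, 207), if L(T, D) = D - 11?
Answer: 201/647 ≈ 0.31066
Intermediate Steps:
L(T, D) = -11 + D
h(b, y) = -(14 + b)/(3*(-30 + b)) (h(b, y) = -(b + 14)/(3*((-11 - 19) + b)) = -(14 + b)/(3*(-30 + b)))
-h(z, 207) = -(-14 - 1*(-617))/(3*(-30 - 617)) = -(-14 + 617)/(3*(-647)) = -(-1)*603/(3*647) = -1*(-201/647) = 201/647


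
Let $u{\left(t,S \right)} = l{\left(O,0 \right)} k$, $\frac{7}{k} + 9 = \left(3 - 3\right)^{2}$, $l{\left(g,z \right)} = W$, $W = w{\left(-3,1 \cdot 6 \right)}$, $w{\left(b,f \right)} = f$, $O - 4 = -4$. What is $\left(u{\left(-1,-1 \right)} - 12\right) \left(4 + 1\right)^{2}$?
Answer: $- \frac{1250}{3} \approx -416.67$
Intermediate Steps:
$O = 0$ ($O = 4 - 4 = 0$)
$W = 6$ ($W = 1 \cdot 6 = 6$)
$l{\left(g,z \right)} = 6$
$k = - \frac{7}{9}$ ($k = \frac{7}{-9 + \left(3 - 3\right)^{2}} = \frac{7}{-9 + 0^{2}} = \frac{7}{-9 + 0} = \frac{7}{-9} = 7 \left(- \frac{1}{9}\right) = - \frac{7}{9} \approx -0.77778$)
$u{\left(t,S \right)} = - \frac{14}{3}$ ($u{\left(t,S \right)} = 6 \left(- \frac{7}{9}\right) = - \frac{14}{3}$)
$\left(u{\left(-1,-1 \right)} - 12\right) \left(4 + 1\right)^{2} = \left(- \frac{14}{3} - 12\right) \left(4 + 1\right)^{2} = - \frac{50 \cdot 5^{2}}{3} = \left(- \frac{50}{3}\right) 25 = - \frac{1250}{3}$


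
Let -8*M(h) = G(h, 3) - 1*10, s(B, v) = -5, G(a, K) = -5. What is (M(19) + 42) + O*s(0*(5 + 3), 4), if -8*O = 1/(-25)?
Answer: 877/20 ≈ 43.850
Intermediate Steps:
O = 1/200 (O = -⅛/(-25) = -⅛*(-1/25) = 1/200 ≈ 0.0050000)
M(h) = 15/8 (M(h) = -(-5 - 1*10)/8 = -(-5 - 10)/8 = -⅛*(-15) = 15/8)
(M(19) + 42) + O*s(0*(5 + 3), 4) = (15/8 + 42) + (1/200)*(-5) = 351/8 - 1/40 = 877/20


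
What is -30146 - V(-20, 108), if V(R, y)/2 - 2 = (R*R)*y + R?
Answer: -116510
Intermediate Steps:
V(R, y) = 4 + 2*R + 2*y*R² (V(R, y) = 4 + 2*((R*R)*y + R) = 4 + 2*(R²*y + R) = 4 + 2*(y*R² + R) = 4 + 2*(R + y*R²) = 4 + (2*R + 2*y*R²) = 4 + 2*R + 2*y*R²)
-30146 - V(-20, 108) = -30146 - (4 + 2*(-20) + 2*108*(-20)²) = -30146 - (4 - 40 + 2*108*400) = -30146 - (4 - 40 + 86400) = -30146 - 1*86364 = -30146 - 86364 = -116510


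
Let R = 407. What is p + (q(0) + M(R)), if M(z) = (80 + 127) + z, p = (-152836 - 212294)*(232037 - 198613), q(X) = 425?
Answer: -12204104081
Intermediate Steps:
p = -12204105120 (p = -365130*33424 = -12204105120)
M(z) = 207 + z
p + (q(0) + M(R)) = -12204105120 + (425 + (207 + 407)) = -12204105120 + (425 + 614) = -12204105120 + 1039 = -12204104081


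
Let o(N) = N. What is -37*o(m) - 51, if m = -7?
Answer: 208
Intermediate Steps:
-37*o(m) - 51 = -37*(-7) - 51 = 259 - 51 = 208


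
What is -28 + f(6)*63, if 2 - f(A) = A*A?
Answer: -2170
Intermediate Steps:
f(A) = 2 - A² (f(A) = 2 - A*A = 2 - A²)
-28 + f(6)*63 = -28 + (2 - 1*6²)*63 = -28 + (2 - 1*36)*63 = -28 + (2 - 36)*63 = -28 - 34*63 = -28 - 2142 = -2170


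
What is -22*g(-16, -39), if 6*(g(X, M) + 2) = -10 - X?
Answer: 22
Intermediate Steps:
g(X, M) = -11/3 - X/6 (g(X, M) = -2 + (-10 - X)/6 = -2 + (-5/3 - X/6) = -11/3 - X/6)
-22*g(-16, -39) = -22*(-11/3 - 1/6*(-16)) = -22*(-11/3 + 8/3) = -22*(-1) = 22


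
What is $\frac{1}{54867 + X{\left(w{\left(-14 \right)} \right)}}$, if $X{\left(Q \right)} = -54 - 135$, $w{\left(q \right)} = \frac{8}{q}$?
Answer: $\frac{1}{54678} \approx 1.8289 \cdot 10^{-5}$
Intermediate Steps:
$X{\left(Q \right)} = -189$ ($X{\left(Q \right)} = -54 - 135 = -189$)
$\frac{1}{54867 + X{\left(w{\left(-14 \right)} \right)}} = \frac{1}{54867 - 189} = \frac{1}{54678}$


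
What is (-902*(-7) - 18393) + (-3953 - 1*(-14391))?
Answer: -1641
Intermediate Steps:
(-902*(-7) - 18393) + (-3953 - 1*(-14391)) = (6314 - 18393) + (-3953 + 14391) = -12079 + 10438 = -1641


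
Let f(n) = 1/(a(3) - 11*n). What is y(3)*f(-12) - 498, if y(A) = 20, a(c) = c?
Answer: -13442/27 ≈ -497.85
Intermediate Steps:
f(n) = 1/(3 - 11*n)
y(3)*f(-12) - 498 = 20*(-1/(-3 + 11*(-12))) - 498 = 20*(-1/(-3 - 132)) - 498 = 20*(-1/(-135)) - 498 = 20*(-1*(-1/135)) - 498 = 20*(1/135) - 498 = 4/27 - 498 = -13442/27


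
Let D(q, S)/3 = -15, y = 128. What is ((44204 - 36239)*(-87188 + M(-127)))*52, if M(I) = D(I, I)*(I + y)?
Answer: -36130163940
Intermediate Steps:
D(q, S) = -45 (D(q, S) = 3*(-15) = -45)
M(I) = -5760 - 45*I (M(I) = -45*(I + 128) = -45*(128 + I) = -5760 - 45*I)
((44204 - 36239)*(-87188 + M(-127)))*52 = ((44204 - 36239)*(-87188 + (-5760 - 45*(-127))))*52 = (7965*(-87188 + (-5760 + 5715)))*52 = (7965*(-87188 - 45))*52 = (7965*(-87233))*52 = -694810845*52 = -36130163940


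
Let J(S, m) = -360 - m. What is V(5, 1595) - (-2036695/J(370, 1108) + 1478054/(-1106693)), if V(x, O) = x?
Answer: -2243703189743/1624625324 ≈ -1381.1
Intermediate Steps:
V(5, 1595) - (-2036695/J(370, 1108) + 1478054/(-1106693)) = 5 - (-2036695/(-360 - 1*1108) + 1478054/(-1106693)) = 5 - (-2036695/(-360 - 1108) + 1478054*(-1/1106693)) = 5 - (-2036695/(-1468) - 1478054/1106693) = 5 - (-2036695*(-1/1468) - 1478054/1106693) = 5 - (2036695/1468 - 1478054/1106693) = 5 - 1*2251826316363/1624625324 = 5 - 2251826316363/1624625324 = -2243703189743/1624625324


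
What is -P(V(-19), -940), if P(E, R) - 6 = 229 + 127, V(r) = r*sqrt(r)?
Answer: -362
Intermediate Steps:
V(r) = r**(3/2)
P(E, R) = 362 (P(E, R) = 6 + (229 + 127) = 6 + 356 = 362)
-P(V(-19), -940) = -1*362 = -362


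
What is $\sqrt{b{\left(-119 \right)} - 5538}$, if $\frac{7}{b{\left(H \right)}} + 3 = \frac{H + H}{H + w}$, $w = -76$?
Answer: $\frac{13 i \sqrt{3948513}}{347} \approx 74.444 i$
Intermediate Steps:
$b{\left(H \right)} = \frac{7}{-3 + \frac{2 H}{-76 + H}}$ ($b{\left(H \right)} = \frac{7}{-3 + \frac{H + H}{H - 76}} = \frac{7}{-3 + \frac{2 H}{-76 + H}}$)
$\sqrt{b{\left(-119 \right)} - 5538} = \sqrt{\frac{7 \left(76 - -119\right)}{-228 - 119} - 5538} = \sqrt{\frac{7 \left(76 + 119\right)}{-347} - 5538} = \sqrt{7 \left(- \frac{1}{347}\right) 195 - 5538} = \sqrt{- \frac{1365}{347} - 5538} = \sqrt{- \frac{1923051}{347}} = \frac{13 i \sqrt{3948513}}{347}$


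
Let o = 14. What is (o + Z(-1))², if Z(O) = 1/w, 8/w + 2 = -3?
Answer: 11449/64 ≈ 178.89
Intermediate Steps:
w = -8/5 (w = 8/(-2 - 3) = 8/(-5) = 8*(-⅕) = -8/5 ≈ -1.6000)
Z(O) = -5/8 (Z(O) = 1/(-8/5) = -5/8)
(o + Z(-1))² = (14 - 5/8)² = (107/8)² = 11449/64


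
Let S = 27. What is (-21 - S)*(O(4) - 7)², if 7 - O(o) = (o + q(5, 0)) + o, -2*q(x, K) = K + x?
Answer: -1452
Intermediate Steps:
q(x, K) = -K/2 - x/2 (q(x, K) = -(K + x)/2 = -K/2 - x/2)
O(o) = 19/2 - 2*o (O(o) = 7 - ((o + (-½*0 - ½*5)) + o) = 7 - ((o + (0 - 5/2)) + o) = 7 - ((o - 5/2) + o) = 7 - ((-5/2 + o) + o) = 7 - (-5/2 + 2*o) = 7 + (5/2 - 2*o) = 19/2 - 2*o)
(-21 - S)*(O(4) - 7)² = (-21 - 1*27)*((19/2 - 2*4) - 7)² = (-21 - 27)*((19/2 - 8) - 7)² = -48*(3/2 - 7)² = -48*(-11/2)² = -48*121/4 = -1452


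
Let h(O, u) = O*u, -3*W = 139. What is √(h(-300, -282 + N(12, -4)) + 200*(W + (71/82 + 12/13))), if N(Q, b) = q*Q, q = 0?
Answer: 10*√1935271299/1599 ≈ 275.12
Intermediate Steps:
W = -139/3 (W = -⅓*139 = -139/3 ≈ -46.333)
N(Q, b) = 0 (N(Q, b) = 0*Q = 0)
√(h(-300, -282 + N(12, -4)) + 200*(W + (71/82 + 12/13))) = √(-300*(-282 + 0) + 200*(-139/3 + (71/82 + 12/13))) = √(-300*(-282) + 200*(-139/3 + (71*(1/82) + 12*(1/13)))) = √(84600 + 200*(-139/3 + (71/82 + 12/13))) = √(84600 + 200*(-139/3 + 1907/1066)) = √(84600 + 200*(-142453/3198)) = √(84600 - 14245300/1599) = √(121030100/1599) = 10*√1935271299/1599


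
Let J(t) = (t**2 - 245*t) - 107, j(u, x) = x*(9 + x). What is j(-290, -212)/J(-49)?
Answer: 43036/14299 ≈ 3.0097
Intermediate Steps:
J(t) = -107 + t**2 - 245*t
j(-290, -212)/J(-49) = (-212*(9 - 212))/(-107 + (-49)**2 - 245*(-49)) = (-212*(-203))/(-107 + 2401 + 12005) = 43036/14299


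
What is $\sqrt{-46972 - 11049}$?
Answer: $i \sqrt{58021} \approx 240.88 i$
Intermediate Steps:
$\sqrt{-46972 - 11049} = \sqrt{-58021} = i \sqrt{58021}$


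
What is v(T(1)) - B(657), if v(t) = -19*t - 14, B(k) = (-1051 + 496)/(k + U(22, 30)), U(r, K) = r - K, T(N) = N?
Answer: -20862/649 ≈ -32.145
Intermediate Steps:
B(k) = -555/(-8 + k) (B(k) = (-1051 + 496)/(k + (22 - 1*30)) = -555/(k + (22 - 30)) = -555/(k - 8) = -555/(-8 + k))
v(t) = -14 - 19*t
v(T(1)) - B(657) = (-14 - 19*1) - (-555)/(-8 + 657) = (-14 - 19) - (-555)/649 = -33 - (-555)/649 = -33 - 1*(-555/649) = -33 + 555/649 = -20862/649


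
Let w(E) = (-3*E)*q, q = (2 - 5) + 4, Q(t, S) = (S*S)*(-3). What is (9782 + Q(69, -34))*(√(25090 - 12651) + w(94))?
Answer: -1780548 + 6314*√12439 ≈ -1.0763e+6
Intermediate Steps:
Q(t, S) = -3*S² (Q(t, S) = S²*(-3) = -3*S²)
q = 1 (q = -3 + 4 = 1)
w(E) = -3*E (w(E) = -3*E*1 = -3*E)
(9782 + Q(69, -34))*(√(25090 - 12651) + w(94)) = (9782 - 3*(-34)²)*(√(25090 - 12651) - 3*94) = (9782 - 3*1156)*(√12439 - 282) = (9782 - 3468)*(-282 + √12439) = 6314*(-282 + √12439) = -1780548 + 6314*√12439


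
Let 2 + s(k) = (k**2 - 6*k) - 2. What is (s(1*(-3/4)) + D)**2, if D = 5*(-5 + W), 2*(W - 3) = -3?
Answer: 69169/256 ≈ 270.19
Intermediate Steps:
W = 3/2 (W = 3 + (1/2)*(-3) = 3 - 3/2 = 3/2 ≈ 1.5000)
s(k) = -4 + k**2 - 6*k (s(k) = -2 + ((k**2 - 6*k) - 2) = -2 + (-2 + k**2 - 6*k) = -4 + k**2 - 6*k)
D = -35/2 (D = 5*(-5 + 3/2) = 5*(-7/2) = -35/2 ≈ -17.500)
(s(1*(-3/4)) + D)**2 = ((-4 + (1*(-3/4))**2 - 6*(-3/4)) - 35/2)**2 = ((-4 + (1*(-3*1/4))**2 - 6*(-3*1/4)) - 35/2)**2 = ((-4 + (1*(-3/4))**2 - 6*(-3)/4) - 35/2)**2 = ((-4 + (-3/4)**2 - 6*(-3/4)) - 35/2)**2 = ((-4 + 9/16 + 9/2) - 35/2)**2 = (17/16 - 35/2)**2 = (-263/16)**2 = 69169/256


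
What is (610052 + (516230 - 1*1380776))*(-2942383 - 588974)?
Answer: 898709168358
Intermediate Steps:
(610052 + (516230 - 1*1380776))*(-2942383 - 588974) = (610052 + (516230 - 1380776))*(-3531357) = (610052 - 864546)*(-3531357) = -254494*(-3531357) = 898709168358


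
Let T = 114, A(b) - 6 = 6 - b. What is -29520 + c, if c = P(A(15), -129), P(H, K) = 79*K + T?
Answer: -39597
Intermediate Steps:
A(b) = 12 - b (A(b) = 6 + (6 - b) = 12 - b)
P(H, K) = 114 + 79*K (P(H, K) = 79*K + 114 = 114 + 79*K)
c = -10077 (c = 114 + 79*(-129) = 114 - 10191 = -10077)
-29520 + c = -29520 - 10077 = -39597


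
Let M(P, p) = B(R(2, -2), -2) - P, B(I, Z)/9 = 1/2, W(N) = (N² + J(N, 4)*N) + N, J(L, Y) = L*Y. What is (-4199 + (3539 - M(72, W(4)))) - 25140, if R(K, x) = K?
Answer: -51465/2 ≈ -25733.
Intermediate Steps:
W(N) = N + 5*N² (W(N) = (N² + (N*4)*N) + N = (N² + (4*N)*N) + N = (N² + 4*N²) + N = 5*N² + N = N + 5*N²)
B(I, Z) = 9/2
M(P, p) = 9/2 - P
(-4199 + (3539 - M(72, W(4)))) - 25140 = (-4199 + (3539 - (9/2 - 1*72))) - 25140 = (-4199 + (3539 - (9/2 - 72))) - 25140 = (-4199 + (3539 - 1*(-135/2))) - 25140 = (-4199 + (3539 + 135/2)) - 25140 = (-4199 + 7213/2) - 25140 = -1185/2 - 25140 = -51465/2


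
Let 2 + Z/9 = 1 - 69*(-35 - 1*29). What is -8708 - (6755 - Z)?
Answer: 24272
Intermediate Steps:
Z = 39735 (Z = -18 + 9*(1 - 69*(-35 - 1*29)) = -18 + 9*(1 - 69*(-35 - 29)) = -18 + 9*(1 - 69*(-64)) = -18 + 9*(1 + 4416) = -18 + 9*4417 = -18 + 39753 = 39735)
-8708 - (6755 - Z) = -8708 - (6755 - 1*39735) = -8708 - (6755 - 39735) = -8708 - 1*(-32980) = -8708 + 32980 = 24272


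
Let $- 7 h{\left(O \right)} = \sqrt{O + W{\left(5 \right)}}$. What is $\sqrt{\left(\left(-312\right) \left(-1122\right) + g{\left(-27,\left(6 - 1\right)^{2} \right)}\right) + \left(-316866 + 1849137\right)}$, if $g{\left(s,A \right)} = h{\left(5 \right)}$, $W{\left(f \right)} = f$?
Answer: $\frac{\sqrt{92234415 - 7 \sqrt{10}}}{7} \approx 1372.0$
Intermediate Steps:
$h{\left(O \right)} = - \frac{\sqrt{5 + O}}{7}$ ($h{\left(O \right)} = - \frac{\sqrt{O + 5}}{7} = - \frac{\sqrt{5 + O}}{7}$)
$g{\left(s,A \right)} = - \frac{\sqrt{10}}{7}$ ($g{\left(s,A \right)} = - \frac{\sqrt{5 + 5}}{7} = - \frac{\sqrt{10}}{7}$)
$\sqrt{\left(\left(-312\right) \left(-1122\right) + g{\left(-27,\left(6 - 1\right)^{2} \right)}\right) + \left(-316866 + 1849137\right)} = \sqrt{\left(\left(-312\right) \left(-1122\right) - \frac{\sqrt{10}}{7}\right) + \left(-316866 + 1849137\right)} = \sqrt{\left(350064 - \frac{\sqrt{10}}{7}\right) + 1532271} = \sqrt{1882335 - \frac{\sqrt{10}}{7}}$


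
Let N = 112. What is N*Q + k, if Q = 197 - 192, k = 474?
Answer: 1034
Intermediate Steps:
Q = 5
N*Q + k = 112*5 + 474 = 560 + 474 = 1034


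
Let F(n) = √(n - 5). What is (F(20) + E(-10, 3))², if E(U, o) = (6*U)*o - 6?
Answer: (186 - √15)² ≈ 33170.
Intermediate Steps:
E(U, o) = -6 + 6*U*o (E(U, o) = 6*U*o - 6 = -6 + 6*U*o)
F(n) = √(-5 + n)
(F(20) + E(-10, 3))² = (√(-5 + 20) + (-6 + 6*(-10)*3))² = (√15 + (-6 - 180))² = (√15 - 186)² = (-186 + √15)²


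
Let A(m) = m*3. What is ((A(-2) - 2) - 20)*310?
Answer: -8680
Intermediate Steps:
A(m) = 3*m
((A(-2) - 2) - 20)*310 = ((3*(-2) - 2) - 20)*310 = ((-6 - 2) - 20)*310 = (-8 - 20)*310 = -28*310 = -8680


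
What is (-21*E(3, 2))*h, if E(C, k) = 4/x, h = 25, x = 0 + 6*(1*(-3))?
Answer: 350/3 ≈ 116.67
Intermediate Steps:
x = -18 (x = 0 + 6*(-3) = 0 - 18 = -18)
E(C, k) = -2/9 (E(C, k) = 4/(-18) = 4*(-1/18) = -2/9)
(-21*E(3, 2))*h = -21*(-2/9)*25 = (14/3)*25 = 350/3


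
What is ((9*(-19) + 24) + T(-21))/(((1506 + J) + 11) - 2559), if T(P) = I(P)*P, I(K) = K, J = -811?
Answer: -294/1853 ≈ -0.15866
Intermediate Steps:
T(P) = P² (T(P) = P*P = P²)
((9*(-19) + 24) + T(-21))/(((1506 + J) + 11) - 2559) = ((9*(-19) + 24) + (-21)²)/(((1506 - 811) + 11) - 2559) = ((-171 + 24) + 441)/((695 + 11) - 2559) = (-147 + 441)/(706 - 2559) = 294/(-1853) = 294*(-1/1853) = -294/1853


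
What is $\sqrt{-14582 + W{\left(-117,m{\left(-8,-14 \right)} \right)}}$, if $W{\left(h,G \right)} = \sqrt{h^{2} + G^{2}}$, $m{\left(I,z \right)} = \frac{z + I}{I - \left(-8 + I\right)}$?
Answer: $\frac{\sqrt{-58328 + \sqrt{219145}}}{2} \approx 120.27 i$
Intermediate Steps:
$m{\left(I,z \right)} = \frac{I}{8} + \frac{z}{8}$ ($m{\left(I,z \right)} = \frac{I + z}{8} = \left(I + z\right) \frac{1}{8} = \frac{I}{8} + \frac{z}{8}$)
$W{\left(h,G \right)} = \sqrt{G^{2} + h^{2}}$
$\sqrt{-14582 + W{\left(-117,m{\left(-8,-14 \right)} \right)}} = \sqrt{-14582 + \sqrt{\left(\frac{1}{8} \left(-8\right) + \frac{1}{8} \left(-14\right)\right)^{2} + \left(-117\right)^{2}}} = \sqrt{-14582 + \sqrt{\left(-1 - \frac{7}{4}\right)^{2} + 13689}} = \sqrt{-14582 + \sqrt{\left(- \frac{11}{4}\right)^{2} + 13689}} = \sqrt{-14582 + \sqrt{\frac{121}{16} + 13689}} = \sqrt{-14582 + \sqrt{\frac{219145}{16}}} = \sqrt{-14582 + \frac{\sqrt{219145}}{4}}$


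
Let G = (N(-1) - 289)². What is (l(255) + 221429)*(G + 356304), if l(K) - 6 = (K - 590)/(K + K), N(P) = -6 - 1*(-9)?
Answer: 4947529672150/51 ≈ 9.7010e+10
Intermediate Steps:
N(P) = 3 (N(P) = -6 + 9 = 3)
l(K) = 6 + (-590 + K)/(2*K) (l(K) = 6 + (K - 590)/(K + K) = 6 + (-590 + K)/((2*K)) = 6 + (-590 + K)*(1/(2*K)) = 6 + (-590 + K)/(2*K))
G = 81796 (G = (3 - 289)² = (-286)² = 81796)
(l(255) + 221429)*(G + 356304) = ((13/2 - 295/255) + 221429)*(81796 + 356304) = ((13/2 - 295*1/255) + 221429)*438100 = ((13/2 - 59/51) + 221429)*438100 = (545/102 + 221429)*438100 = (22586303/102)*438100 = 4947529672150/51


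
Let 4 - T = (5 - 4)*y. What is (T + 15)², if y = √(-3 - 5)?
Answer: 353 - 76*I*√2 ≈ 353.0 - 107.48*I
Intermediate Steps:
y = 2*I*√2 (y = √(-8) = 2*I*√2 ≈ 2.8284*I)
T = 4 - 2*I*√2 (T = 4 - (5 - 4)*2*I*√2 = 4 - 2*I*√2 ≈ 4.0 - 2.8284*I)
(T + 15)² = ((4 - 2*I*√2) + 15)² = (19 - 2*I*√2)²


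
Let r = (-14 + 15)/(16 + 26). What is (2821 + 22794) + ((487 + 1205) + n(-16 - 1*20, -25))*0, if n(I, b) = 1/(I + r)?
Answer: 25615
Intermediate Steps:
r = 1/42 ≈ 0.023810
n(I, b) = 1/(1/42 + I) (n(I, b) = 1/(I + 1/42) = 1/(1/42 + I))
(2821 + 22794) + ((487 + 1205) + n(-16 - 1*20, -25))*0 = (2821 + 22794) + ((487 + 1205) + 42/(1 + 42*(-16 - 1*20)))*0 = 25615 + (1692 + 42/(1 + 42*(-16 - 20)))*0 = 25615 + (1692 + 42/(1 + 42*(-36)))*0 = 25615 + (1692 + 42/(1 - 1512))*0 = 25615 + (1692 + 42/(-1511))*0 = 25615 + (1692 + 42*(-1/1511))*0 = 25615 + (1692 - 42/1511)*0 = 25615 + (2556570/1511)*0 = 25615 + 0 = 25615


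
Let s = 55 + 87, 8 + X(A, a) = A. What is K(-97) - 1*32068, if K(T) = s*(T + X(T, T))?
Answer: -60752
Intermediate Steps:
X(A, a) = -8 + A
s = 142
K(T) = -1136 + 284*T (K(T) = 142*(T + (-8 + T)) = 142*(-8 + 2*T) = -1136 + 284*T)
K(-97) - 1*32068 = (-1136 + 284*(-97)) - 1*32068 = (-1136 - 27548) - 32068 = -28684 - 32068 = -60752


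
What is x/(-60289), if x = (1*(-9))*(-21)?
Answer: -189/60289 ≈ -0.0031349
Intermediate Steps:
x = 189 (x = -9*(-21) = 189)
x/(-60289) = 189/(-60289) = 189*(-1/60289) = -189/60289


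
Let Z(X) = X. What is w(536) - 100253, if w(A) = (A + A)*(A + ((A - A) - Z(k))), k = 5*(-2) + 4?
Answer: 480771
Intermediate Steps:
k = -6 (k = -10 + 4 = -6)
w(A) = 2*A*(6 + A) (w(A) = (A + A)*(A + ((A - A) - 1*(-6))) = (2*A)*(A + (0 + 6)) = (2*A)*(A + 6) = (2*A)*(6 + A) = 2*A*(6 + A))
w(536) - 100253 = 2*536*(6 + 536) - 100253 = 2*536*542 - 100253 = 581024 - 100253 = 480771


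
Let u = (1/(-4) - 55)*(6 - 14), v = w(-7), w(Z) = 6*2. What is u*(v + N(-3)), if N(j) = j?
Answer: 3978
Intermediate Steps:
w(Z) = 12
v = 12
u = 442 (u = (-¼ - 55)*(-8) = -221/4*(-8) = 442)
u*(v + N(-3)) = 442*(12 - 3) = 442*9 = 3978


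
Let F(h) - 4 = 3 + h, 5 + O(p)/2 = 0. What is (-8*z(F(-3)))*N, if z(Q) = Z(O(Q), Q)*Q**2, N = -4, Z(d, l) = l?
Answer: 2048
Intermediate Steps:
O(p) = -10 (O(p) = -10 + 2*0 = -10 + 0 = -10)
F(h) = 7 + h (F(h) = 4 + (3 + h) = 7 + h)
z(Q) = Q**3 (z(Q) = Q*Q**2 = Q**3)
(-8*z(F(-3)))*N = -8*(7 - 3)**3*(-4) = -8*4**3*(-4) = -8*64*(-4) = -512*(-4) = 2048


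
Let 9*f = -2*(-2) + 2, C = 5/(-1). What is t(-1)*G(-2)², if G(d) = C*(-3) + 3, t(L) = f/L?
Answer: -216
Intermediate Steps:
C = -5 (C = 5*(-1) = -5)
f = ⅔ (f = (-2*(-2) + 2)/9 = (4 + 2)/9 = (⅑)*6 = ⅔ ≈ 0.66667)
t(L) = 2/(3*L)
G(d) = 18 (G(d) = -5*(-3) + 3 = 15 + 3 = 18)
t(-1)*G(-2)² = ((⅔)/(-1))*18² = ((⅔)*(-1))*324 = -⅔*324 = -216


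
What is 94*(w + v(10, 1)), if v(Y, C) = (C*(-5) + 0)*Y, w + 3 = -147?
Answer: -18800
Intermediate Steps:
w = -150 (w = -3 - 147 = -150)
v(Y, C) = -5*C*Y (v(Y, C) = (-5*C + 0)*Y = (-5*C)*Y = -5*C*Y)
94*(w + v(10, 1)) = 94*(-150 - 5*1*10) = 94*(-150 - 50) = 94*(-200) = -18800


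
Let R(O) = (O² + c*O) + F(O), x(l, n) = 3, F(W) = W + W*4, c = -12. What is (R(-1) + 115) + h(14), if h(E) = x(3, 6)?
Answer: 126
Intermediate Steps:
F(W) = 5*W (F(W) = W + 4*W = 5*W)
h(E) = 3
R(O) = O² - 7*O (R(O) = (O² - 12*O) + 5*O = O² - 7*O)
(R(-1) + 115) + h(14) = (-(-7 - 1) + 115) + 3 = (-1*(-8) + 115) + 3 = (8 + 115) + 3 = 123 + 3 = 126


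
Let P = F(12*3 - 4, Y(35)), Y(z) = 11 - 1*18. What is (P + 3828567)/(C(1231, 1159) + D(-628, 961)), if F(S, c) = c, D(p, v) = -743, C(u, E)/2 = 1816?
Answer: 3828560/2889 ≈ 1325.2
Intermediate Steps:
C(u, E) = 3632 (C(u, E) = 2*1816 = 3632)
Y(z) = -7 (Y(z) = 11 - 18 = -7)
P = -7
(P + 3828567)/(C(1231, 1159) + D(-628, 961)) = (-7 + 3828567)/(3632 - 743) = 3828560/2889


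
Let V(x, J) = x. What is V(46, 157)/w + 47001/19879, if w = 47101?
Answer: 2214708535/936320779 ≈ 2.3653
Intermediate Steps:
V(46, 157)/w + 47001/19879 = 46/47101 + 47001/19879 = 2214708535/936320779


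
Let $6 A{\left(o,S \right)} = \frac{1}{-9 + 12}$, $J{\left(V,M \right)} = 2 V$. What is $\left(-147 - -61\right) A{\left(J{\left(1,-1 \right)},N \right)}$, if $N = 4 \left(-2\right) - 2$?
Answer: $- \frac{43}{9} \approx -4.7778$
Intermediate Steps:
$N = -10$ ($N = -8 - 2 = -10$)
$A{\left(o,S \right)} = \frac{1}{18}$ ($A{\left(o,S \right)} = \frac{1}{6 \left(-9 + 12\right)} = \frac{1}{6 \cdot 3} = \frac{1}{6} \cdot \frac{1}{3} = \frac{1}{18}$)
$\left(-147 - -61\right) A{\left(J{\left(1,-1 \right)},N \right)} = \left(-147 - -61\right) \frac{1}{18} = \left(-147 + 61\right) \frac{1}{18} = \left(-86\right) \frac{1}{18} = - \frac{43}{9}$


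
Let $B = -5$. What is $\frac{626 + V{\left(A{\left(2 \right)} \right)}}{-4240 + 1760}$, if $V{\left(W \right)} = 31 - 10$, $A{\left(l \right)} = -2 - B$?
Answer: $- \frac{647}{2480} \approx -0.26089$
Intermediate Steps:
$A{\left(l \right)} = 3$ ($A{\left(l \right)} = -2 - -5 = -2 + 5 = 3$)
$V{\left(W \right)} = 21$
$\frac{626 + V{\left(A{\left(2 \right)} \right)}}{-4240 + 1760} = \frac{626 + 21}{-4240 + 1760} = \frac{647}{-2480} = 647 \left(- \frac{1}{2480}\right) = - \frac{647}{2480}$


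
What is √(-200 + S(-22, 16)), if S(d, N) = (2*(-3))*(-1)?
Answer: I*√194 ≈ 13.928*I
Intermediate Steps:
S(d, N) = 6 (S(d, N) = -6*(-1) = 6)
√(-200 + S(-22, 16)) = √(-200 + 6) = √(-194) = I*√194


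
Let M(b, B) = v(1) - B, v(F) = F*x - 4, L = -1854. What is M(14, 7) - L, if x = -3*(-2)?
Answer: 1849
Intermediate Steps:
x = 6
v(F) = -4 + 6*F (v(F) = F*6 - 4 = 6*F - 4 = -4 + 6*F)
M(b, B) = 2 - B (M(b, B) = (-4 + 6*1) - B = (-4 + 6) - B = 2 - B)
M(14, 7) - L = (2 - 1*7) - 1*(-1854) = (2 - 7) + 1854 = -5 + 1854 = 1849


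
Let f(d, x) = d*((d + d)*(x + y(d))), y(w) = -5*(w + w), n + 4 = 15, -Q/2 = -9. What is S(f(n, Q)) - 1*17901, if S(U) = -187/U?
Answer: -36231607/2024 ≈ -17901.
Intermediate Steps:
Q = 18 (Q = -2*(-9) = 18)
n = 11 (n = -4 + 15 = 11)
y(w) = -10*w
f(d, x) = 2*d**2*(x - 10*d) (f(d, x) = d*((d + d)*(x - 10*d)) = d*((2*d)*(x - 10*d)) = d*(2*d*(x - 10*d)) = 2*d**2*(x - 10*d))
S(f(n, Q)) - 1*17901 = -187*1/(242*(18 - 10*11)) - 1*17901 = -187*1/(242*(18 - 110)) - 17901 = -187/(2*121*(-92)) - 17901 = -187/(-22264) - 17901 = -187*(-1/22264) - 17901 = 17/2024 - 17901 = -36231607/2024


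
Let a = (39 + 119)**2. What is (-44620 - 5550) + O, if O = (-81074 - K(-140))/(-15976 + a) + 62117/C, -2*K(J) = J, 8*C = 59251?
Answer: -318074690004/6339857 ≈ -50171.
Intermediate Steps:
C = 59251/8 (C = (1/8)*59251 = 59251/8 ≈ 7406.4)
a = 24964 (a = 158**2 = 24964)
K(J) = -J/2
O = -4064314/6339857 (O = (-81074 - (-1)*(-140)/2)/(-15976 + 24964) + 62117/(59251/8) = (-81074 - 1*70)/8988 + 62117*(8/59251) = (-81074 - 70)*(1/8988) + 496936/59251 = -81144*1/8988 + 496936/59251 = -966/107 + 496936/59251 = -4064314/6339857 ≈ -0.64107)
(-44620 - 5550) + O = (-44620 - 5550) - 4064314/6339857 = -50170 - 4064314/6339857 = -318074690004/6339857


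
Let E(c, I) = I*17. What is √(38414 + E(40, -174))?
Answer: 8*√554 ≈ 188.30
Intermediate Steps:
E(c, I) = 17*I
√(38414 + E(40, -174)) = √(38414 + 17*(-174)) = √(38414 - 2958) = √35456 = 8*√554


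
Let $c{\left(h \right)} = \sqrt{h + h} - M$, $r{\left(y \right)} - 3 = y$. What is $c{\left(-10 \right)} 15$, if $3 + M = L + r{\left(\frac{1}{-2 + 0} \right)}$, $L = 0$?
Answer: $\frac{15}{2} + 30 i \sqrt{5} \approx 7.5 + 67.082 i$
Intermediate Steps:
$r{\left(y \right)} = 3 + y$
$M = - \frac{1}{2}$ ($M = -3 + \left(0 + \left(3 + \frac{1}{-2 + 0}\right)\right) = -3 + \left(0 + \left(3 + \frac{1}{-2}\right)\right) = -3 + \left(0 + \left(3 - \frac{1}{2}\right)\right) = -3 + \left(0 + \frac{5}{2}\right) = -3 + \frac{5}{2} = - \frac{1}{2} \approx -0.5$)
$c{\left(h \right)} = \frac{1}{2} + \sqrt{2} \sqrt{h}$ ($c{\left(h \right)} = \sqrt{h + h} - - \frac{1}{2} = \sqrt{2 h} + \frac{1}{2} = \sqrt{2} \sqrt{h} + \frac{1}{2} = \frac{1}{2} + \sqrt{2} \sqrt{h}$)
$c{\left(-10 \right)} 15 = \left(\frac{1}{2} + \sqrt{2} \sqrt{-10}\right) 15 = \left(\frac{1}{2} + \sqrt{2} i \sqrt{10}\right) 15 = \left(\frac{1}{2} + 2 i \sqrt{5}\right) 15 = \frac{15}{2} + 30 i \sqrt{5}$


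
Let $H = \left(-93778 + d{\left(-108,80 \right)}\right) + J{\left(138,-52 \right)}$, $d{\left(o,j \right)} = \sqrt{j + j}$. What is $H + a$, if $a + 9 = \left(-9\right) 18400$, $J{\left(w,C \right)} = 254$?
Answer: $-259133 + 4 \sqrt{10} \approx -2.5912 \cdot 10^{5}$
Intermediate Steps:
$d{\left(o,j \right)} = \sqrt{2} \sqrt{j}$ ($d{\left(o,j \right)} = \sqrt{2 j} = \sqrt{2} \sqrt{j}$)
$a = -165609$ ($a = -9 - 165600 = -165609$)
$H = -93524 + 4 \sqrt{10}$ ($H = \left(-93778 + \sqrt{2} \sqrt{80}\right) + 254 = \left(-93778 + \sqrt{2} \cdot 4 \sqrt{5}\right) + 254 = \left(-93778 + 4 \sqrt{10}\right) + 254 = -93524 + 4 \sqrt{10} \approx -93511.0$)
$H + a = \left(-93524 + 4 \sqrt{10}\right) - 165609 = -259133 + 4 \sqrt{10}$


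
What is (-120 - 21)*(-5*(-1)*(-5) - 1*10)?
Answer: 4935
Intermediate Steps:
(-120 - 21)*(-5*(-1)*(-5) - 1*10) = -141*(5*(-5) - 10) = -141*(-25 - 10) = -141*(-35) = 4935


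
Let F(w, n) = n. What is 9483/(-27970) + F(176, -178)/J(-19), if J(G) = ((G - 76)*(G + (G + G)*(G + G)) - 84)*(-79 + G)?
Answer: -62945816483/185650623270 ≈ -0.33906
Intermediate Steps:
J(G) = (-84 + (-76 + G)*(G + 4*G²))*(-79 + G) (J(G) = ((-76 + G)*(G + (2*G)*(2*G)) - 84)*(-79 + G) = ((-76 + G)*(G + 4*G²) - 84)*(-79 + G) = (-84 + (-76 + G)*(G + 4*G²))*(-79 + G))
9483/(-27970) + F(176, -178)/J(-19) = 9483/(-27970) - 178/(6636 - 619*(-19)³ + 4*(-19)⁴ + 5920*(-19) + 23861*(-19)²) = 9483*(-1/27970) - 178/(6636 - 619*(-6859) + 4*130321 - 112480 + 23861*361) = -9483/27970 - 178/(6636 + 4245721 + 521284 - 112480 + 8613821) = -9483/27970 - 178/13274982 = -9483/27970 - 178*1/13274982 = -9483/27970 - 89/6637491 = -62945816483/185650623270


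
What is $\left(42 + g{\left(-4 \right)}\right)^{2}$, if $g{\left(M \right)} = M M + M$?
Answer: $2916$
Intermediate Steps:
$g{\left(M \right)} = M + M^{2}$ ($g{\left(M \right)} = M^{2} + M = M + M^{2}$)
$\left(42 + g{\left(-4 \right)}\right)^{2} = \left(42 - 4 \left(1 - 4\right)\right)^{2} = \left(42 - -12\right)^{2} = \left(42 + 12\right)^{2} = 54^{2} = 2916$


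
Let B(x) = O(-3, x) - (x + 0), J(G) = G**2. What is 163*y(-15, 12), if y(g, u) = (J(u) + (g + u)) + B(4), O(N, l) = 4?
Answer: 22983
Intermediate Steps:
B(x) = 4 - x (B(x) = 4 - (x + 0) = 4 - x)
y(g, u) = g + u + u**2 (y(g, u) = (u**2 + (g + u)) + (4 - 1*4) = (g + u + u**2) + (4 - 4) = (g + u + u**2) + 0 = g + u + u**2)
163*y(-15, 12) = 163*(-15 + 12 + 12**2) = 163*(-15 + 12 + 144) = 163*141 = 22983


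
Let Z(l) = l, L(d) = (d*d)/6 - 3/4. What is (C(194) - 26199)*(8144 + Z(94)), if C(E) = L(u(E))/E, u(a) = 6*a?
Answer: -80020484397/388 ≈ -2.0624e+8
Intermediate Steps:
L(d) = -3/4 + d**2/6 (L(d) = d**2*(1/6) - 3*1/4 = d**2/6 - 3/4 = -3/4 + d**2/6)
C(E) = (-3/4 + 6*E**2)/E (C(E) = (-3/4 + (6*E)**2/6)/E = (-3/4 + (36*E**2)/6)/E = (-3/4 + 6*E**2)/E)
(C(194) - 26199)*(8144 + Z(94)) = ((6*194 - 3/4/194) - 26199)*(8144 + 94) = ((1164 - 3/4*1/194) - 26199)*8238 = ((1164 - 3/776) - 26199)*8238 = (903261/776 - 26199)*8238 = -19427163/776*8238 = -80020484397/388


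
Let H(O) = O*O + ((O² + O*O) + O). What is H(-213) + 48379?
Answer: 184273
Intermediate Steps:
H(O) = O + 3*O² (H(O) = O² + ((O² + O²) + O) = O² + (2*O² + O) = O² + (O + 2*O²) = O + 3*O²)
H(-213) + 48379 = -213*(1 + 3*(-213)) + 48379 = -213*(1 - 639) + 48379 = -213*(-638) + 48379 = 135894 + 48379 = 184273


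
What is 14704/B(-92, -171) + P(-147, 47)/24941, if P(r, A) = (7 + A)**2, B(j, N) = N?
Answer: -366233828/4264911 ≈ -85.871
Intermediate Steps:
14704/B(-92, -171) + P(-147, 47)/24941 = 14704/(-171) + (7 + 47)**2/24941 = 14704*(-1/171) + 54**2*(1/24941) = -14704/171 + 2916*(1/24941) = -14704/171 + 2916/24941 = -366233828/4264911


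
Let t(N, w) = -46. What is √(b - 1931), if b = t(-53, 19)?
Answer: I*√1977 ≈ 44.463*I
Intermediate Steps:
b = -46
√(b - 1931) = √(-46 - 1931) = √(-1977) = I*√1977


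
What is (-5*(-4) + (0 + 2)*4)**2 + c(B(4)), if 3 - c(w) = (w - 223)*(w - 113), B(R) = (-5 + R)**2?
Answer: -24077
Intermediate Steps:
c(w) = 3 - (-223 + w)*(-113 + w) (c(w) = 3 - (w - 223)*(w - 113) = 3 - (-223 + w)*(-113 + w))
(-5*(-4) + (0 + 2)*4)**2 + c(B(4)) = (-5*(-4) + (0 + 2)*4)**2 + (-25196 - ((-5 + 4)**2)**2 + 336*(-5 + 4)**2) = (20 + 2*4)**2 + (-25196 - ((-1)**2)**2 + 336*(-1)**2) = (20 + 8)**2 + (-25196 - 1*1**2 + 336*1) = 28**2 + (-25196 - 1*1 + 336) = 784 + (-25196 - 1 + 336) = 784 - 24861 = -24077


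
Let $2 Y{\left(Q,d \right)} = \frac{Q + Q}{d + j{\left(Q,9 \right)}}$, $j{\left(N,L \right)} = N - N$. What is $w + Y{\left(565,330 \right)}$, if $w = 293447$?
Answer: $\frac{19367615}{66} \approx 2.9345 \cdot 10^{5}$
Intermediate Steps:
$j{\left(N,L \right)} = 0$
$Y{\left(Q,d \right)} = \frac{Q}{d}$ ($Y{\left(Q,d \right)} = \frac{\left(Q + Q\right) \frac{1}{d + 0}}{2} = \frac{2 Q \frac{1}{d}}{2} = \frac{Q}{d}$)
$w + Y{\left(565,330 \right)} = 293447 + \frac{565}{330} = 293447 + 565 \cdot \frac{1}{330} = 293447 + \frac{113}{66} = \frac{19367615}{66}$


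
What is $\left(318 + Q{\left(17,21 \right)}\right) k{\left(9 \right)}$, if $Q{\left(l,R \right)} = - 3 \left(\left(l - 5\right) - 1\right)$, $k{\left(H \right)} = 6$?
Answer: $1710$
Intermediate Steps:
$Q{\left(l,R \right)} = 18 - 3 l$ ($Q{\left(l,R \right)} = - 3 \left(\left(l - 5\right) - 1\right) = - 3 \left(\left(-5 + l\right) - 1\right) = - 3 \left(-6 + l\right) = 18 - 3 l$)
$\left(318 + Q{\left(17,21 \right)}\right) k{\left(9 \right)} = \left(318 + \left(18 - 51\right)\right) 6 = \left(318 - 33\right) 6 = 285 \cdot 6 = 1710$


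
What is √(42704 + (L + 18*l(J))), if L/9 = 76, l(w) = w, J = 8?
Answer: 2*√10883 ≈ 208.64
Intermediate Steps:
L = 684 (L = 9*76 = 684)
√(42704 + (L + 18*l(J))) = √(42704 + (684 + 18*8)) = √(42704 + (684 + 144)) = √(42704 + 828) = √43532 = 2*√10883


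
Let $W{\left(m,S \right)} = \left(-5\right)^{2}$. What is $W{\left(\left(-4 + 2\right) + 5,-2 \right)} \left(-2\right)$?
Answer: $-50$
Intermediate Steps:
$W{\left(m,S \right)} = 25$
$W{\left(\left(-4 + 2\right) + 5,-2 \right)} \left(-2\right) = 25 \left(-2\right) = -50$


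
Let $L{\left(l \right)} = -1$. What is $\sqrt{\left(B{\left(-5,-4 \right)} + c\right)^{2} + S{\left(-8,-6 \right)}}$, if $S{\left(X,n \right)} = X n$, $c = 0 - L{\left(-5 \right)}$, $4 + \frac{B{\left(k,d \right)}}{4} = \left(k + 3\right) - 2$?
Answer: $\sqrt{1009} \approx 31.765$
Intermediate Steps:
$B{\left(k,d \right)} = -12 + 4 k$ ($B{\left(k,d \right)} = -16 + 4 \left(\left(k + 3\right) - 2\right) = -16 + 4 \left(\left(3 + k\right) - 2\right) = -16 + 4 \left(1 + k\right) = -16 + \left(4 + 4 k\right) = -12 + 4 k$)
$c = 1$ ($c = 0 - -1 = 0 + 1 = 1$)
$\sqrt{\left(B{\left(-5,-4 \right)} + c\right)^{2} + S{\left(-8,-6 \right)}} = \sqrt{\left(\left(-12 + 4 \left(-5\right)\right) + 1\right)^{2} - -48} = \sqrt{\left(\left(-12 - 20\right) + 1\right)^{2} + 48} = \sqrt{\left(-32 + 1\right)^{2} + 48} = \sqrt{\left(-31\right)^{2} + 48} = \sqrt{961 + 48} = \sqrt{1009}$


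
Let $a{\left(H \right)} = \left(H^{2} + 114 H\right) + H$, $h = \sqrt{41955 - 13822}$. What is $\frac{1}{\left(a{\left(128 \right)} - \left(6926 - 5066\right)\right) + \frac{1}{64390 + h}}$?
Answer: $\frac{17320987119334}{506534947586806519} + \frac{\sqrt{28133}}{3545744633107645633} \approx 3.4195 \cdot 10^{-5}$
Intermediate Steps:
$h = \sqrt{28133} \approx 167.73$
$a{\left(H \right)} = H^{2} + 115 H$
$\frac{1}{\left(a{\left(128 \right)} - \left(6926 - 5066\right)\right) + \frac{1}{64390 + h}} = \frac{1}{\left(128 \left(115 + 128\right) - \left(6926 - 5066\right)\right) + \frac{1}{64390 + \sqrt{28133}}} = \frac{1}{\left(128 \cdot 243 - \left(6926 - 5066\right)\right) + \frac{1}{64390 + \sqrt{28133}}} = \frac{1}{\left(31104 - 1860\right) + \frac{1}{64390 + \sqrt{28133}}} = \frac{1}{29244 + \frac{1}{64390 + \sqrt{28133}}}$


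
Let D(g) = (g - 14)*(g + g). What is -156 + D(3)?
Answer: -222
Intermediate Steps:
D(g) = 2*g*(-14 + g) (D(g) = (-14 + g)*(2*g) = 2*g*(-14 + g))
-156 + D(3) = -156 + 2*3*(-14 + 3) = -156 + 2*3*(-11) = -156 - 66 = -222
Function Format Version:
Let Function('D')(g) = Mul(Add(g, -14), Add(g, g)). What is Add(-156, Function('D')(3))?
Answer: -222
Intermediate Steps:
Function('D')(g) = Mul(2, g, Add(-14, g)) (Function('D')(g) = Mul(Add(-14, g), Mul(2, g)) = Mul(2, g, Add(-14, g)))
Add(-156, Function('D')(3)) = Add(-156, Mul(2, 3, Add(-14, 3))) = Add(-156, Mul(2, 3, -11)) = Add(-156, -66) = -222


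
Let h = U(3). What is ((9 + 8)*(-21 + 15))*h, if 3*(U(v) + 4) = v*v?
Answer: 102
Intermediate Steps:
U(v) = -4 + v²/3 (U(v) = -4 + (v*v)/3 = -4 + v²/3)
h = -1 (h = -4 + (⅓)*3² = -4 + (⅓)*9 = -4 + 3 = -1)
((9 + 8)*(-21 + 15))*h = ((9 + 8)*(-21 + 15))*(-1) = (17*(-6))*(-1) = -102*(-1) = 102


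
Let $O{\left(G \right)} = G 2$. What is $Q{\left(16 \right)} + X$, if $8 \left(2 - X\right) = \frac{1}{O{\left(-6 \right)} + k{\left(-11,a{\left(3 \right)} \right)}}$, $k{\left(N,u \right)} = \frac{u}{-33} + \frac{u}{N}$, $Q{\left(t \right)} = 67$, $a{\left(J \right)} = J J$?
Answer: $\frac{79499}{1152} \approx 69.01$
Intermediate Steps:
$a{\left(J \right)} = J^{2}$
$k{\left(N,u \right)} = - \frac{u}{33} + \frac{u}{N}$ ($k{\left(N,u \right)} = u \left(- \frac{1}{33}\right) + \frac{u}{N} = - \frac{u}{33} + \frac{u}{N}$)
$O{\left(G \right)} = 2 G$
$X = \frac{2315}{1152}$ ($X = 2 - \frac{1}{8 \left(2 \left(-6\right) + \left(- \frac{3^{2}}{33} + \frac{3^{2}}{-11}\right)\right)} = 2 - \frac{1}{8 \left(-12 + \left(\left(- \frac{1}{33}\right) 9 + 9 \left(- \frac{1}{11}\right)\right)\right)} = 2 - \frac{1}{8 \left(-12 - \frac{12}{11}\right)} = 2 - \frac{1}{8 \left(- \frac{144}{11}\right)} = 2 - - \frac{11}{1152} = 2 + \frac{11}{1152} = \frac{2315}{1152} \approx 2.0095$)
$Q{\left(16 \right)} + X = 67 + \frac{2315}{1152} = \frac{79499}{1152}$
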